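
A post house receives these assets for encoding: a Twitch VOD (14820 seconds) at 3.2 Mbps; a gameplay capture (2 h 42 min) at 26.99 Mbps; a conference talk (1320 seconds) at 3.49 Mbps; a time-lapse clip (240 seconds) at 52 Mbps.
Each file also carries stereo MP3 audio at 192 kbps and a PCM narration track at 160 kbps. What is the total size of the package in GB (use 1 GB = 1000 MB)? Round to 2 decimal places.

Audio total: 192 + 160 = 352 kbps = 0.352 Mbps.
Twitch VOD: 3.552 Mbps × 14820 s = 52640.6 Mb
gameplay capture: 27.342 Mbps × 9720 s = 265764.2 Mb
conference talk: 3.842 Mbps × 1320 s = 5071.4 Mb
time-lapse clip: 52.352 Mbps × 240 s = 12564.5 Mb
Total: 336040.8 Mb = 42005.1 MB.
= 42.01 GB.

42.01 GB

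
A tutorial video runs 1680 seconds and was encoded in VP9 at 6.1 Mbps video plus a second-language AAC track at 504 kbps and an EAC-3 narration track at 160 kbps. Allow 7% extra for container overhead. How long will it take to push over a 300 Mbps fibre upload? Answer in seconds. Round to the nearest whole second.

41 seconds

Audio total: 504 + 160 = 664 kbps = 0.664 Mbps.
Total bitrate: 6.764 Mbps.
File: 6.764 Mbps × 1680 s = 11363.5 Mb.
With 7% container overhead: ×1.07. → 12159.0 Mb.
At 300 Mbps: 12159.0 / 300 = 40.5 s ≈ 40.5 seconds.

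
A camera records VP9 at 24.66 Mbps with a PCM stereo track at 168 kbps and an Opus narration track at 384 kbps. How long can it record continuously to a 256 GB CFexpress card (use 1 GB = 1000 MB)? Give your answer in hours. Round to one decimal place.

22.6 hours

Audio total: 168 + 384 = 552 kbps = 0.552 Mbps.
Total bitrate: 24.66 + 0.552 = 25.212 Mbps.
Capacity: 256 GB = 2,048,000 Mb.
Recording time: 2,048,000 / 25.212 = 81,231 s ≈ 22.6 hours.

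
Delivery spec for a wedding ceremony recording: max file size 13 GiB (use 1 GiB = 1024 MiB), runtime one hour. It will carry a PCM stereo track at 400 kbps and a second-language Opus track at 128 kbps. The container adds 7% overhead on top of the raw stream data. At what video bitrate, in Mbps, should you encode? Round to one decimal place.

Budget: 13 GiB = 111669.1 Mb.
Stream payload after overhead: 111669.1 / 1.07 = 104363.7 Mb.
1 h = 3600 s
Total bitrate budget: 104363.7 Mb / 3600 s = 28.990 Mbps.
Audio total: 400 + 128 = 528 kbps = 0.528 Mbps.
Video: 28.990 − 0.528 = 28.462 Mbps.

28.5 Mbps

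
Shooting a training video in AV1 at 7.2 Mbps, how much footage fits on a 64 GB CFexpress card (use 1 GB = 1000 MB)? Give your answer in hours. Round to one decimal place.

19.8 hours

Capacity: 64 GB = 512,000 Mb.
Recording time: 512,000 / 7.200 = 71,111 s ≈ 19.8 hours.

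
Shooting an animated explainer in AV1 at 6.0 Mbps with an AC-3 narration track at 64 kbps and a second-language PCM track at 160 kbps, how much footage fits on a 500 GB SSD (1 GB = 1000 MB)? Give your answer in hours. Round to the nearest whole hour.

179 hours

Audio total: 64 + 160 = 224 kbps = 0.224 Mbps.
Total bitrate: 6.0 + 0.224 = 6.224 Mbps.
Capacity: 500 GB = 4,000,000 Mb.
Recording time: 4,000,000 / 6.224 = 642,674 s ≈ 179 hours.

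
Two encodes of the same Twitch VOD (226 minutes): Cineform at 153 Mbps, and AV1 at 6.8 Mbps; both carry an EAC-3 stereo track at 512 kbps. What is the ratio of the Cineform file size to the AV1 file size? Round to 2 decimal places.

20.99

226 min = 13560 s
Audio: 512 kbps = 0.512 Mbps.
Cineform: 153.512 Mbps × 13560 s = 2081622.7 Mb = 242.333 GiB.
AV1: 7.312 Mbps × 13560 s = 99150.7 Mb = 11.543 GiB.
Ratio: 242.333 / 11.543 = 20.995.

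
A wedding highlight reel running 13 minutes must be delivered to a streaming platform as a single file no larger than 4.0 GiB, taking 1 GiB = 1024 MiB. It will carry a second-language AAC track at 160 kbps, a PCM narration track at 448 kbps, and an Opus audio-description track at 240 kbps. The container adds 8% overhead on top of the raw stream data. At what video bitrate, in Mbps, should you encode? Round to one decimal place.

39.9 Mbps

Budget: 4.0 GiB = 34359.7 Mb.
Stream payload after overhead: 34359.7 / 1.08 = 31814.6 Mb.
13 min = 780 s
Total bitrate budget: 31814.6 Mb / 780 s = 40.788 Mbps.
Audio total: 160 + 448 + 240 = 848 kbps = 0.848 Mbps.
Video: 40.788 − 0.848 = 39.940 Mbps.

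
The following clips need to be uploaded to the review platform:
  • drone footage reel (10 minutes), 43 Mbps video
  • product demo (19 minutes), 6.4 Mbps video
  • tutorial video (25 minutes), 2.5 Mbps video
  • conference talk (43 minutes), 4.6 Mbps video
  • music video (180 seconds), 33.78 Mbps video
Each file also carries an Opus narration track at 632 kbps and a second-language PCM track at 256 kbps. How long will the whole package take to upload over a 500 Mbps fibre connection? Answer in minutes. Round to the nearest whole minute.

Audio total: 632 + 256 = 888 kbps = 0.888 Mbps.
drone footage reel: 43.888 Mbps × 600 s = 26332.8 Mb
product demo: 7.288 Mbps × 1140 s = 8308.3 Mb
tutorial video: 3.388 Mbps × 1500 s = 5082.0 Mb
conference talk: 5.488 Mbps × 2580 s = 14159.0 Mb
music video: 34.668 Mbps × 180 s = 6240.2 Mb
Total: 60122.4 Mb = 7515.3 MB.
At 500 Mbps: 60122.4 / 500 = 120 s ≈ 2 minutes.

2 minutes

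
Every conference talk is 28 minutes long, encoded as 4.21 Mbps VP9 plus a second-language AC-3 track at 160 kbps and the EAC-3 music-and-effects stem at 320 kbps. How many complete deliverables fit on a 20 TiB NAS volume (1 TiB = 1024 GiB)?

28 min = 1680 s
Audio total: 160 + 320 = 480 kbps = 0.480 Mbps.
Total bitrate: 4.690 Mbps.
Per item: 4.690 Mbps × 1680 s = 7,879 Mb = 984.9 MB.
Capacity: 20 TiB = 175,921,860 Mb; 22327.38 items → 22327 complete.

22327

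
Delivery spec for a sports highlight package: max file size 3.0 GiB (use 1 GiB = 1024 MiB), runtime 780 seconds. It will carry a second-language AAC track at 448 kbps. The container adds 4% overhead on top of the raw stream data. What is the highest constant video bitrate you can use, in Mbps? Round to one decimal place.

Budget: 3.0 GiB = 25769.8 Mb.
Stream payload after overhead: 25769.8 / 1.04 = 24778.7 Mb.
Total bitrate budget: 24778.7 Mb / 780 s = 31.768 Mbps.
Audio: 448 kbps = 0.448 Mbps.
Video: 31.768 − 0.448 = 31.320 Mbps.

31.3 Mbps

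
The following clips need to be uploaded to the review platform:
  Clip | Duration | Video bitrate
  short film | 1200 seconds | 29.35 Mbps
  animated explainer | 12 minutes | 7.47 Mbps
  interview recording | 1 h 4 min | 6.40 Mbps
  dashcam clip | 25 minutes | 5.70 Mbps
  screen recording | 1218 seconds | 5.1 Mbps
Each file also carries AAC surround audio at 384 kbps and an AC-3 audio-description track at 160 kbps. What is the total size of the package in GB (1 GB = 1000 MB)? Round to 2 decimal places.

10.57 GB

Audio total: 384 + 160 = 544 kbps = 0.544 Mbps.
short film: 29.894 Mbps × 1200 s = 35872.8 Mb
animated explainer: 8.014 Mbps × 720 s = 5770.1 Mb
interview recording: 6.944 Mbps × 3840 s = 26665.0 Mb
dashcam clip: 6.244 Mbps × 1500 s = 9366.0 Mb
screen recording: 5.644 Mbps × 1218 s = 6874.4 Mb
Total: 84548.2 Mb = 10568.5 MB.
= 10.57 GB.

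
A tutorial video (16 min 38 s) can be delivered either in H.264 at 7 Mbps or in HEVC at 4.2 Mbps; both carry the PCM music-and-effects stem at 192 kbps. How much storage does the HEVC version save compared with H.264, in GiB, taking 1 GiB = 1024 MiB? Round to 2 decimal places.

16 min 38 s = 998 s
Audio: 192 kbps = 0.192 Mbps.
H.264: 7.192 Mbps × 998 s = 7177.6 Mb = 0.836 GiB.
HEVC: 4.392 Mbps × 998 s = 4383.2 Mb = 0.510 GiB.
Saving: 0.836 − 0.510 = 0.325 GiB.

0.33 GiB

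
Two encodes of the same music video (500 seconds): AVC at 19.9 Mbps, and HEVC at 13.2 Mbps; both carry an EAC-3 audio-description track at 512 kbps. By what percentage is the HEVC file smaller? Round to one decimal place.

32.8%

Audio: 512 kbps = 0.512 Mbps.
AVC: 20.412 Mbps × 500 s = 10206.0 Mb = 1.276 GB.
HEVC: 13.712 Mbps × 500 s = 6856.0 Mb = 0.857 GB.
Reduction: (1 − 0.857/1.276) × 100 = 32.82%.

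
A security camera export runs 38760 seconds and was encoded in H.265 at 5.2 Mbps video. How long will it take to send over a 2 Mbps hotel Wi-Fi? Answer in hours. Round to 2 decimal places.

27.99 hours

File: 5.200 Mbps × 38760 s = 201552.0 Mb.
At 2 Mbps: 201552.0 / 2 = 100776.0 s ≈ 28 hours.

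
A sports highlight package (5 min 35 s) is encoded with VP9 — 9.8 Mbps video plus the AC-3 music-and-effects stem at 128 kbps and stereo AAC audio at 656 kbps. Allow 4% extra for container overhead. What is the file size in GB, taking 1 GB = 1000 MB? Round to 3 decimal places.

5 min 35 s = 335 s
Audio total: 128 + 656 = 784 kbps = 0.784 Mbps.
Total bitrate: 9.8 + 0.784 = 10.584 Mbps.
Stream data: 10.584 Mbps × 335 s = 3545.6 Mb.
With 4% container overhead: ×1.04.
3,687 Mb ÷ 8 = 460.9 MB → 0.4609 GB.

0.461 GB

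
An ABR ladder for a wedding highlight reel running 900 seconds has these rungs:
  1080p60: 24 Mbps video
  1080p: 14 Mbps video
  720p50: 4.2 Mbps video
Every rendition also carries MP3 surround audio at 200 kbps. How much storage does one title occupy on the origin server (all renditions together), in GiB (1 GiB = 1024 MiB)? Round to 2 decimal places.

Audio: 200 kbps = 0.200 Mbps.
Sum of rendition bitrates: (24+0.200) + (14+0.200) + (4.2+0.200) = 42.800 Mbps.
× 900 s = 38,520 Mb = 4,815 MB = 4.484 GiB.

4.48 GiB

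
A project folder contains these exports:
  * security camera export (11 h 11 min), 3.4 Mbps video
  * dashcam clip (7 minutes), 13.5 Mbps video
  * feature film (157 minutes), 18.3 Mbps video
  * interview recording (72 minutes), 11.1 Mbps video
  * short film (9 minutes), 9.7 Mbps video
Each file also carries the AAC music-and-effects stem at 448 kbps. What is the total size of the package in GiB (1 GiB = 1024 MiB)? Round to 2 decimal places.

Audio: 448 kbps = 0.448 Mbps.
security camera export: 3.848 Mbps × 40260 s = 154920.5 Mb
dashcam clip: 13.948 Mbps × 420 s = 5858.2 Mb
feature film: 18.748 Mbps × 9420 s = 176606.2 Mb
interview recording: 11.548 Mbps × 4320 s = 49887.4 Mb
short film: 10.148 Mbps × 540 s = 5479.9 Mb
Total: 392752.1 Mb = 49094.0 MB.
= 45.72 GiB.

45.72 GiB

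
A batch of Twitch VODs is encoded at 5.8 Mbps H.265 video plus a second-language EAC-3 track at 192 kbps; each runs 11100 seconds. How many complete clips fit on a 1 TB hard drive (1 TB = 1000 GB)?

120

Audio: 192 kbps = 0.192 Mbps.
Total bitrate: 5.992 Mbps.
Per item: 5.992 Mbps × 11100 s = 66,511 Mb = 8,314 MB.
Capacity: 1 TB = 8,000,000 Mb; 120.28 items → 120 complete.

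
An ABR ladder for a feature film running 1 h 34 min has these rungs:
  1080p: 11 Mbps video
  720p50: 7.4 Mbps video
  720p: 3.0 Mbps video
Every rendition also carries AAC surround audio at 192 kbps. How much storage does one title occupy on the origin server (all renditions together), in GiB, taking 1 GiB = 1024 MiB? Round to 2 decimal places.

14.43 GiB

1 h 34 min = 94 min = 5640 s
Audio: 192 kbps = 0.192 Mbps.
Sum of rendition bitrates: (11+0.192) + (7.4+0.192) + (3.0+0.192) = 21.976 Mbps.
× 5640 s = 123,945 Mb = 15,493 MB = 14.43 GiB.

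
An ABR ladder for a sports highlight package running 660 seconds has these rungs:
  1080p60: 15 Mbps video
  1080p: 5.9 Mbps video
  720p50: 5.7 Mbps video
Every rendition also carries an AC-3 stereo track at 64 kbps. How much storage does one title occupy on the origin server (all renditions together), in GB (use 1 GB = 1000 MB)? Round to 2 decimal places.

2.21 GB

Audio: 64 kbps = 0.064 Mbps.
Sum of rendition bitrates: (15+0.064) + (5.9+0.064) + (5.7+0.064) = 26.792 Mbps.
× 660 s = 17,683 Mb = 2,210 MB = 2.210 GB.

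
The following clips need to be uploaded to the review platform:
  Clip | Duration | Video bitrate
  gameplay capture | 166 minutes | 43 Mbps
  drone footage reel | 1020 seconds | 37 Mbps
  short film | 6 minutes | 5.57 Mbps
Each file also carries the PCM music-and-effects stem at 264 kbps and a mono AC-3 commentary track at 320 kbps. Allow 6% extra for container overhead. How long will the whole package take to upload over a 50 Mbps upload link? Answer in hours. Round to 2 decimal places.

Audio total: 264 + 320 = 584 kbps = 0.584 Mbps.
gameplay capture: 43.584 Mbps × 9960 s × 1.06 = 460142.4 Mb
drone footage reel: 37.584 Mbps × 1020 s × 1.06 = 40635.8 Mb
short film: 6.154 Mbps × 360 s × 1.06 = 2348.4 Mb
Total: 503126.6 Mb = 62890.8 MB.
At 50 Mbps: 503126.6 / 50 = 10063 s ≈ 2.8 hours.

2.80 hours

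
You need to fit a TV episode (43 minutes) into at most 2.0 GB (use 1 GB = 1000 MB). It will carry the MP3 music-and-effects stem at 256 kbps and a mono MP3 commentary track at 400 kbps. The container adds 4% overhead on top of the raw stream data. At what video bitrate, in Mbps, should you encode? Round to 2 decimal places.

5.31 Mbps

Budget: 2.0 GB = 16000.0 Mb.
Stream payload after overhead: 16000.0 / 1.04 = 15384.6 Mb.
43 min = 2580 s
Total bitrate budget: 15384.6 Mb / 2580 s = 5.963 Mbps.
Audio total: 256 + 400 = 656 kbps = 0.656 Mbps.
Video: 5.963 − 0.656 = 5.307 Mbps.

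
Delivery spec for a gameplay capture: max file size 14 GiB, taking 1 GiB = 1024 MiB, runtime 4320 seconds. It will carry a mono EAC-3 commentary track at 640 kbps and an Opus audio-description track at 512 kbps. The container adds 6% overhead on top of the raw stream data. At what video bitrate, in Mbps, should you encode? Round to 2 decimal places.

25.11 Mbps

Budget: 14 GiB = 120259.1 Mb.
Stream payload after overhead: 120259.1 / 1.06 = 113452.0 Mb.
Total bitrate budget: 113452.0 Mb / 4320 s = 26.262 Mbps.
Audio total: 640 + 512 = 1152 kbps = 1.152 Mbps.
Video: 26.262 − 1.152 = 25.110 Mbps.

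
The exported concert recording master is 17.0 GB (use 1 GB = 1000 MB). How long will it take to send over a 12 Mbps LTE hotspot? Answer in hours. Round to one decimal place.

3.1 hours

File: 17.0 GB = 136000.0 Mb.
At 12 Mbps: 136000.0 / 12 = 11333.3 s ≈ 3.15 hours.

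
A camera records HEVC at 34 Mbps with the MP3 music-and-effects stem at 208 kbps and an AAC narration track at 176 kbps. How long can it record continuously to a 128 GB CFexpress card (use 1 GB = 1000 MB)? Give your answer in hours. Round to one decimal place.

Audio total: 208 + 176 = 384 kbps = 0.384 Mbps.
Total bitrate: 34 + 0.384 = 34.384 Mbps.
Capacity: 128 GB = 1,024,000 Mb.
Recording time: 1,024,000 / 34.384 = 29,781 s ≈ 8.27 hours.

8.3 hours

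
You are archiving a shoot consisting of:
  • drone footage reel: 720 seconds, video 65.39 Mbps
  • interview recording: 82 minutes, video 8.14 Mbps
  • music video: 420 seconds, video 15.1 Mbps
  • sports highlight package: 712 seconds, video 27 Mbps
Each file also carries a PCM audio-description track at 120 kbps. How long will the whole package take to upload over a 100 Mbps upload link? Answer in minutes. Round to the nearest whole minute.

19 minutes

Audio: 120 kbps = 0.120 Mbps.
drone footage reel: 65.510 Mbps × 720 s = 47167.2 Mb
interview recording: 8.260 Mbps × 4920 s = 40639.2 Mb
music video: 15.220 Mbps × 420 s = 6392.4 Mb
sports highlight package: 27.120 Mbps × 712 s = 19309.4 Mb
Total: 113508.2 Mb = 14188.5 MB.
At 100 Mbps: 113508.2 / 100 = 1135 s ≈ 18.9 minutes.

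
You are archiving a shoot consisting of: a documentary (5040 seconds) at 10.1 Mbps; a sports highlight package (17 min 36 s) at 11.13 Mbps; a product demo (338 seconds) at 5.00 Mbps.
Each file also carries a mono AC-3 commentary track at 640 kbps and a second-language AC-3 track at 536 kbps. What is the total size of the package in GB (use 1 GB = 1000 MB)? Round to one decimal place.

Audio total: 640 + 536 = 1176 kbps = 1.176 Mbps.
documentary: 11.276 Mbps × 5040 s = 56831.0 Mb
sports highlight package: 12.306 Mbps × 1056 s = 12995.1 Mb
product demo: 6.176 Mbps × 338 s = 2087.5 Mb
Total: 71913.7 Mb = 8989.2 MB.
= 8.989 GB.

9.0 GB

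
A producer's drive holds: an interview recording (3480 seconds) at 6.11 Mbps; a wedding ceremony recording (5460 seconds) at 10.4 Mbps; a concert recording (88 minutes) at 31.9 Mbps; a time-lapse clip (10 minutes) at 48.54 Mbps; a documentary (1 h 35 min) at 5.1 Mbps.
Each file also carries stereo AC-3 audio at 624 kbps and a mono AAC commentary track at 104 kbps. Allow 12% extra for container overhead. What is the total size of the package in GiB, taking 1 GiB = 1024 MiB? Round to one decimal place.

Audio total: 624 + 104 = 728 kbps = 0.728 Mbps.
interview recording: 6.838 Mbps × 3480 s × 1.12 = 26651.8 Mb
wedding ceremony recording: 11.128 Mbps × 5460 s × 1.12 = 68049.9 Mb
concert recording: 32.628 Mbps × 5280 s × 1.12 = 192948.9 Mb
time-lapse clip: 49.268 Mbps × 600 s × 1.12 = 33108.1 Mb
documentary: 5.828 Mbps × 5700 s × 1.12 = 37206.0 Mb
Total: 357964.7 Mb = 44745.6 MB.
= 41.67 GiB.

41.7 GiB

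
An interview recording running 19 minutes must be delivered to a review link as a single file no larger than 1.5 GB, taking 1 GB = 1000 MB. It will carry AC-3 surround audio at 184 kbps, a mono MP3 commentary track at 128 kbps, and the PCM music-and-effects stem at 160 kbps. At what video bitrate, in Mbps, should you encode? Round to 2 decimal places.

Budget: 1.5 GB = 12000.0 Mb.
19 min = 1140 s
Total bitrate budget: 12000.0 Mb / 1140 s = 10.526 Mbps.
Audio total: 184 + 128 + 160 = 472 kbps = 0.472 Mbps.
Video: 10.526 − 0.472 = 10.054 Mbps.

10.05 Mbps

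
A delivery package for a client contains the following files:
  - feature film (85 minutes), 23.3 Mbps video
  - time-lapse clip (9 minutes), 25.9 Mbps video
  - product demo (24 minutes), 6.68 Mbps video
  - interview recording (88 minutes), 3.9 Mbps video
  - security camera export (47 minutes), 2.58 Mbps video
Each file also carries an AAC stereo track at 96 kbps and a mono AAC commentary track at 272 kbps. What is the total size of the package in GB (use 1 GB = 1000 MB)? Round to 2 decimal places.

21.99 GB

Audio total: 96 + 272 = 368 kbps = 0.368 Mbps.
feature film: 23.668 Mbps × 5100 s = 120706.8 Mb
time-lapse clip: 26.268 Mbps × 540 s = 14184.7 Mb
product demo: 7.048 Mbps × 1440 s = 10149.1 Mb
interview recording: 4.268 Mbps × 5280 s = 22535.0 Mb
security camera export: 2.948 Mbps × 2820 s = 8313.4 Mb
Total: 175889.0 Mb = 21986.1 MB.
= 21.99 GB.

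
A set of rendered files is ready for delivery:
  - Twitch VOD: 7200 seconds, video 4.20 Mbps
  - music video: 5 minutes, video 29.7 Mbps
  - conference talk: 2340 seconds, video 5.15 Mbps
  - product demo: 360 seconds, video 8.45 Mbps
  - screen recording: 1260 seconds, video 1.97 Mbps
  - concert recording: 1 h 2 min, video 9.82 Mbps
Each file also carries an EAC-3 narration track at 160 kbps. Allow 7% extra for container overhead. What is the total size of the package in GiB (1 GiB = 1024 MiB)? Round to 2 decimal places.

11.92 GiB

Audio: 160 kbps = 0.160 Mbps.
Twitch VOD: 4.360 Mbps × 7200 s × 1.07 = 33589.4 Mb
music video: 29.860 Mbps × 300 s × 1.07 = 9585.1 Mb
conference talk: 5.310 Mbps × 2340 s × 1.07 = 13295.2 Mb
product demo: 8.610 Mbps × 360 s × 1.07 = 3316.6 Mb
screen recording: 2.130 Mbps × 1260 s × 1.07 = 2871.7 Mb
concert recording: 9.980 Mbps × 3720 s × 1.07 = 39724.4 Mb
Total: 102382.3 Mb = 12797.8 MB.
= 11.92 GiB.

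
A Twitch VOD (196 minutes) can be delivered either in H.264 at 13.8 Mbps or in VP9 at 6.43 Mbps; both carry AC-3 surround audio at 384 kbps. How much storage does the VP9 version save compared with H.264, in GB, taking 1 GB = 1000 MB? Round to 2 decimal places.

10.83 GB

196 min = 11760 s
Audio: 384 kbps = 0.384 Mbps.
H.264: 14.184 Mbps × 11760 s = 166803.8 Mb = 20.850 GB.
VP9: 6.814 Mbps × 11760 s = 80132.6 Mb = 10.017 GB.
Saving: 20.850 − 10.017 = 10.834 GB.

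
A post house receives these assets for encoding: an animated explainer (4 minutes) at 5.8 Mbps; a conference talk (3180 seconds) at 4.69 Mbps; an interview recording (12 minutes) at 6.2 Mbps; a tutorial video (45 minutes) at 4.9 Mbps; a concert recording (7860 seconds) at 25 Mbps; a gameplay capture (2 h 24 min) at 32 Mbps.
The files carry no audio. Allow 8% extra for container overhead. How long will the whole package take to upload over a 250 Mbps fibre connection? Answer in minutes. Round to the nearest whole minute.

animated explainer: 5.800 Mbps × 240 s × 1.08 = 1503.4 Mb
conference talk: 4.690 Mbps × 3180 s × 1.08 = 16107.3 Mb
interview recording: 6.200 Mbps × 720 s × 1.08 = 4821.1 Mb
tutorial video: 4.900 Mbps × 2700 s × 1.08 = 14288.4 Mb
concert recording: 25.000 Mbps × 7860 s × 1.08 = 212220.0 Mb
gameplay capture: 32.000 Mbps × 8640 s × 1.08 = 298598.4 Mb
Total: 547538.6 Mb = 68442.3 MB.
At 250 Mbps: 547538.6 / 250 = 2190 s ≈ 36.5 minutes.

37 minutes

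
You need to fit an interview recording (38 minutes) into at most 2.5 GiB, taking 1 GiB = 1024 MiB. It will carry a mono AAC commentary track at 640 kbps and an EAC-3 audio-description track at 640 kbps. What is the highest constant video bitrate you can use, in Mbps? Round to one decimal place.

8.1 Mbps

Budget: 2.5 GiB = 21474.8 Mb.
38 min = 2280 s
Total bitrate budget: 21474.8 Mb / 2280 s = 9.419 Mbps.
Audio total: 640 + 640 = 1280 kbps = 1.280 Mbps.
Video: 9.419 − 1.280 = 8.139 Mbps.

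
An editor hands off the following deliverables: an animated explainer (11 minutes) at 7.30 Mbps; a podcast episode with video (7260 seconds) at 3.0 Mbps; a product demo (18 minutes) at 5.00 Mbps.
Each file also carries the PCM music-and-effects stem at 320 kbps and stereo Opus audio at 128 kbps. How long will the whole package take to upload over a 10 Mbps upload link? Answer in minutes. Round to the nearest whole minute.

Audio total: 320 + 128 = 448 kbps = 0.448 Mbps.
animated explainer: 7.748 Mbps × 660 s = 5113.7 Mb
podcast episode with video: 3.448 Mbps × 7260 s = 25032.5 Mb
product demo: 5.448 Mbps × 1080 s = 5883.8 Mb
Total: 36030.0 Mb = 4503.8 MB.
At 10 Mbps: 36030.0 / 10 = 3603 s ≈ 60 minutes.

60 minutes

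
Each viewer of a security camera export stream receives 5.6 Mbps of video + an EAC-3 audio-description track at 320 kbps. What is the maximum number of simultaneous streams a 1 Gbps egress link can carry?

168

Audio: 320 kbps = 0.320 Mbps.
Per-viewer media rate: 5.920 Mbps.
1 Gbps = 1,000 Mbps; 1,000 / 5.920 = 168.92 → 168 viewers.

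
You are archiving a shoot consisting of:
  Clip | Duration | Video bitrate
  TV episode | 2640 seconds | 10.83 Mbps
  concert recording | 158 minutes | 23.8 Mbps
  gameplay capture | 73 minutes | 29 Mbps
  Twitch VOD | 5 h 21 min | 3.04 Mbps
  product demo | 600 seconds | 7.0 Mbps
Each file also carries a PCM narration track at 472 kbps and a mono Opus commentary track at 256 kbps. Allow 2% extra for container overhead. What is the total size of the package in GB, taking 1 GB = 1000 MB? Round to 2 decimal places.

Audio total: 472 + 256 = 728 kbps = 0.728 Mbps.
TV episode: 11.558 Mbps × 2640 s × 1.02 = 31123.4 Mb
concert recording: 24.528 Mbps × 9480 s × 1.02 = 237175.9 Mb
gameplay capture: 29.728 Mbps × 4380 s × 1.02 = 132812.8 Mb
Twitch VOD: 3.768 Mbps × 19260 s × 1.02 = 74023.1 Mb
product demo: 7.728 Mbps × 600 s × 1.02 = 4729.5 Mb
Total: 479864.8 Mb = 59983.1 MB.
= 59.98 GB.

59.98 GB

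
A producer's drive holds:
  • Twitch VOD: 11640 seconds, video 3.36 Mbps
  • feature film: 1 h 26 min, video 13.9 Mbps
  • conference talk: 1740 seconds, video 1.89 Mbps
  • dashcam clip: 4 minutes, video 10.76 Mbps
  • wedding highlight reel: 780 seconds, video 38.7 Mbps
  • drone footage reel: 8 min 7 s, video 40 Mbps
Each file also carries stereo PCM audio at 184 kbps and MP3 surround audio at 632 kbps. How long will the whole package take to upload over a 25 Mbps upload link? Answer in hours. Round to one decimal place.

2.0 hours

Audio total: 184 + 632 = 816 kbps = 0.816 Mbps.
Twitch VOD: 4.176 Mbps × 11640 s = 48608.6 Mb
feature film: 14.716 Mbps × 5160 s = 75934.6 Mb
conference talk: 2.706 Mbps × 1740 s = 4708.4 Mb
dashcam clip: 11.576 Mbps × 240 s = 2778.2 Mb
wedding highlight reel: 39.516 Mbps × 780 s = 30822.5 Mb
drone footage reel: 40.816 Mbps × 487 s = 19877.4 Mb
Total: 182729.8 Mb = 22841.2 MB.
At 25 Mbps: 182729.8 / 25 = 7309 s ≈ 2.03 hours.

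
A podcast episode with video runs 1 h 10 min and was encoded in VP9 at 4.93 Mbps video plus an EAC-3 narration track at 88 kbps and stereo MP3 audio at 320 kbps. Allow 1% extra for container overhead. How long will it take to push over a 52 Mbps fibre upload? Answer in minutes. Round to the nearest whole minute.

7 minutes

1 h 10 min = 70 min = 4200 s
Audio total: 88 + 320 = 408 kbps = 0.408 Mbps.
Total bitrate: 5.338 Mbps.
File: 5.338 Mbps × 4200 s = 22419.6 Mb.
With 1% container overhead: ×1.01. → 22643.8 Mb.
At 52 Mbps: 22643.8 / 52 = 435.5 s ≈ 7.26 minutes.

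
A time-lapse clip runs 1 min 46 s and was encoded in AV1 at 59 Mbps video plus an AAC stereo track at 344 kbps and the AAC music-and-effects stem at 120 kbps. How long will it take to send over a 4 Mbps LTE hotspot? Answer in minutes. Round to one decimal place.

26.3 minutes

1 min 46 s = 106 s
Audio total: 344 + 120 = 464 kbps = 0.464 Mbps.
Total bitrate: 59.464 Mbps.
File: 59.464 Mbps × 106 s = 6303.2 Mb.
At 4 Mbps: 6303.2 / 4 = 1575.8 s ≈ 26.3 minutes.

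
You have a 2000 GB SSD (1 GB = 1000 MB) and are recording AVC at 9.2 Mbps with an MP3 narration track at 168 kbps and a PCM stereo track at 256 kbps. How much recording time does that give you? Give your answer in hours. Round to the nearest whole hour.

462 hours

Audio total: 168 + 256 = 424 kbps = 0.424 Mbps.
Total bitrate: 9.2 + 0.424 = 9.624 Mbps.
Capacity: 2000 GB = 16,000,000 Mb.
Recording time: 16,000,000 / 9.624 = 1,662,510 s ≈ 462 hours.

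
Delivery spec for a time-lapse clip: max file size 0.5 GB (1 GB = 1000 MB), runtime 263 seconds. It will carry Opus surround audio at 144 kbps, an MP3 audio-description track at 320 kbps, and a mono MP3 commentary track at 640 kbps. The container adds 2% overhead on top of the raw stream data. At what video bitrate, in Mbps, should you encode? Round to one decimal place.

Budget: 0.5 GB = 4000.0 Mb.
Stream payload after overhead: 4000.0 / 1.02 = 3921.6 Mb.
Total bitrate budget: 3921.6 Mb / 263 s = 14.911 Mbps.
Audio total: 144 + 320 + 640 = 1104 kbps = 1.104 Mbps.
Video: 14.911 − 1.104 = 13.807 Mbps.

13.8 Mbps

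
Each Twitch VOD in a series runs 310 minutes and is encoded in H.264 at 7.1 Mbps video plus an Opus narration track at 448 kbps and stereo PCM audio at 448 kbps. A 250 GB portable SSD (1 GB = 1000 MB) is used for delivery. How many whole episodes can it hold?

13

310 min = 18600 s
Audio total: 448 + 448 = 896 kbps = 0.896 Mbps.
Total bitrate: 7.996 Mbps.
Per item: 7.996 Mbps × 18600 s = 148,726 Mb = 18,591 MB.
Capacity: 250 GB = 2,000,000 Mb; 13.45 items → 13 complete.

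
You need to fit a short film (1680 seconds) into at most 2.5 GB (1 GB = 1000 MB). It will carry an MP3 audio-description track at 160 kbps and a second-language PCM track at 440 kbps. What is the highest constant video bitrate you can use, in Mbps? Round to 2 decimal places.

11.30 Mbps

Budget: 2.5 GB = 20000.0 Mb.
Total bitrate budget: 20000.0 Mb / 1680 s = 11.905 Mbps.
Audio total: 160 + 440 = 600 kbps = 0.600 Mbps.
Video: 11.905 − 0.600 = 11.305 Mbps.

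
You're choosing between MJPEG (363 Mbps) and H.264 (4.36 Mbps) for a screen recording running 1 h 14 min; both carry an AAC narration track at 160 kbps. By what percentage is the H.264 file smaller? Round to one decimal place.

98.8%

1 h 14 min = 74 min = 4440 s
Audio: 160 kbps = 0.160 Mbps.
MJPEG: 363.160 Mbps × 4440 s = 1612430.4 Mb = 201.554 GB.
H.264: 4.520 Mbps × 4440 s = 20068.8 Mb = 2.509 GB.
Reduction: (1 − 2.509/201.554) × 100 = 98.76%.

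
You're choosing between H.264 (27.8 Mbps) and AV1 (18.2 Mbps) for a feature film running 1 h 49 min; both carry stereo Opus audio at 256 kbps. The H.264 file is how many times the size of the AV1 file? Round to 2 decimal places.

1.52

1 h 49 min = 109 min = 6540 s
Audio: 256 kbps = 0.256 Mbps.
H.264: 28.056 Mbps × 6540 s = 183486.2 Mb = 21.361 GiB.
AV1: 18.456 Mbps × 6540 s = 120702.2 Mb = 14.052 GiB.
Ratio: 21.361 / 14.052 = 1.520.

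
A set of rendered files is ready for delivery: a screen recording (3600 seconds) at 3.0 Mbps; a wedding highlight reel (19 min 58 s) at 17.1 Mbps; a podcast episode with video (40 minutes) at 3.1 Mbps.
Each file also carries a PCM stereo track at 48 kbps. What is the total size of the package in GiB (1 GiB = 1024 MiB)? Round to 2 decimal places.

4.55 GiB

Audio: 48 kbps = 0.048 Mbps.
screen recording: 3.048 Mbps × 3600 s = 10972.8 Mb
wedding highlight reel: 17.148 Mbps × 1198 s = 20543.3 Mb
podcast episode with video: 3.148 Mbps × 2400 s = 7555.2 Mb
Total: 39071.3 Mb = 4883.9 MB.
= 4.548 GiB.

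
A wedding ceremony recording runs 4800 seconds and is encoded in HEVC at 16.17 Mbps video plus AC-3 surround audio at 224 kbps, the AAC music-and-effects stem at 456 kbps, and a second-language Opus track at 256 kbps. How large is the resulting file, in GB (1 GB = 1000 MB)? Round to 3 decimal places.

10.264 GB

Audio total: 224 + 456 + 256 = 936 kbps = 0.936 Mbps.
Total bitrate: 16.17 + 0.936 = 17.106 Mbps.
Stream data: 17.106 Mbps × 4800 s = 82108.8 Mb.
82,109 Mb ÷ 8 = 10,264 MB → 10.26 GB.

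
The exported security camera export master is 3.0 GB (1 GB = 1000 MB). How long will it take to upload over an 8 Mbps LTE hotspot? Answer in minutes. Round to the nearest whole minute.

File: 3.0 GB = 24000.0 Mb.
At 8 Mbps: 24000.0 / 8 = 3000.0 s ≈ 50 minutes.

50 minutes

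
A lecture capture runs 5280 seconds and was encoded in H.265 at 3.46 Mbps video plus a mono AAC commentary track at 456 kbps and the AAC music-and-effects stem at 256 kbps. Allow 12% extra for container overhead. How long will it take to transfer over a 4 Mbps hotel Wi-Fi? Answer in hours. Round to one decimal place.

1.7 hours

Audio total: 456 + 256 = 712 kbps = 0.712 Mbps.
Total bitrate: 4.172 Mbps.
File: 4.172 Mbps × 5280 s = 22028.2 Mb.
With 12% container overhead: ×1.12. → 24671.5 Mb.
At 4 Mbps: 24671.5 / 4 = 6167.9 s ≈ 1.71 hours.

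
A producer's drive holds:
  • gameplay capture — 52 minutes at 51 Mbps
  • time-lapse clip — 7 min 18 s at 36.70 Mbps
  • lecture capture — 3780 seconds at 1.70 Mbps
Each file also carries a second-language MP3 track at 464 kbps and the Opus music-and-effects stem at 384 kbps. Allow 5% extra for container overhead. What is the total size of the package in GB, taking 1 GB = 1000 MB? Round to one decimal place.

Audio total: 464 + 384 = 848 kbps = 0.848 Mbps.
gameplay capture: 51.848 Mbps × 3120 s × 1.05 = 169854.0 Mb
time-lapse clip: 37.548 Mbps × 438 s × 1.05 = 17268.3 Mb
lecture capture: 2.548 Mbps × 3780 s × 1.05 = 10113.0 Mb
Total: 197235.4 Mb = 24654.4 MB.
= 24.65 GB.

24.7 GB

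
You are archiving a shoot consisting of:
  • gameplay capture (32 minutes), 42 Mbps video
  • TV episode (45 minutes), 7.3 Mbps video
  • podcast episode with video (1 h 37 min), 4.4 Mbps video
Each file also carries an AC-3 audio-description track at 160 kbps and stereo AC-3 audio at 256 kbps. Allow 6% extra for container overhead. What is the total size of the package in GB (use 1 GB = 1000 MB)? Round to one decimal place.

17.3 GB

Audio total: 160 + 256 = 416 kbps = 0.416 Mbps.
gameplay capture: 42.416 Mbps × 1920 s × 1.06 = 86325.0 Mb
TV episode: 7.716 Mbps × 2700 s × 1.06 = 22083.2 Mb
podcast episode with video: 4.816 Mbps × 5820 s × 1.06 = 29710.9 Mb
Total: 138119.1 Mb = 17264.9 MB.
= 17.26 GB.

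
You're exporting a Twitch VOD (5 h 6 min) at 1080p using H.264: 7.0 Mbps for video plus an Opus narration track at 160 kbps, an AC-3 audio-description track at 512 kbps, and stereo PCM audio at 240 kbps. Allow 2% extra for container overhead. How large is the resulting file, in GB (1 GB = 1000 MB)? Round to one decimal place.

18.5 GB

5 h 6 min = 306 min = 18360 s
Audio total: 160 + 512 + 240 = 912 kbps = 0.912 Mbps.
Total bitrate: 7.0 + 0.912 = 7.912 Mbps.
Stream data: 7.912 Mbps × 18360 s = 145264.3 Mb.
With 2% container overhead: ×1.02.
148,170 Mb ÷ 8 = 18,521 MB → 18.52 GB.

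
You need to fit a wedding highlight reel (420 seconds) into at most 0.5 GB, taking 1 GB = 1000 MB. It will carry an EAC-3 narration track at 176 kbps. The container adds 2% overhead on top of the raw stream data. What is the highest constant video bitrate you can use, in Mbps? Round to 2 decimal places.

9.16 Mbps

Budget: 0.5 GB = 4000.0 Mb.
Stream payload after overhead: 4000.0 / 1.02 = 3921.6 Mb.
Total bitrate budget: 3921.6 Mb / 420 s = 9.337 Mbps.
Audio: 176 kbps = 0.176 Mbps.
Video: 9.337 − 0.176 = 9.161 Mbps.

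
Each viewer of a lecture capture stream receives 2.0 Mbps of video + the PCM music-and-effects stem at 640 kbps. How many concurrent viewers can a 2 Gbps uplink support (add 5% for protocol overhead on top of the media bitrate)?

Audio: 640 kbps = 0.640 Mbps.
Per-viewer media rate: 2.640 Mbps.
On the wire with 5% overhead: 2.772 Mbps.
2 Gbps = 2,000 Mbps; 2,000 / 2.772 = 721.50 → 721 viewers.

721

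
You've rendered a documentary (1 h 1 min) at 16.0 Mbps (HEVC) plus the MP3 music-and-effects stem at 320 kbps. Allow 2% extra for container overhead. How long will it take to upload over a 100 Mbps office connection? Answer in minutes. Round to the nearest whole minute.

1 h 1 min = 61 min = 3660 s
Audio: 320 kbps = 0.320 Mbps.
Total bitrate: 16.320 Mbps.
File: 16.320 Mbps × 3660 s = 59731.2 Mb.
With 2% container overhead: ×1.02. → 60925.8 Mb.
At 100 Mbps: 60925.8 / 100 = 609.3 s ≈ 10.2 minutes.

10 minutes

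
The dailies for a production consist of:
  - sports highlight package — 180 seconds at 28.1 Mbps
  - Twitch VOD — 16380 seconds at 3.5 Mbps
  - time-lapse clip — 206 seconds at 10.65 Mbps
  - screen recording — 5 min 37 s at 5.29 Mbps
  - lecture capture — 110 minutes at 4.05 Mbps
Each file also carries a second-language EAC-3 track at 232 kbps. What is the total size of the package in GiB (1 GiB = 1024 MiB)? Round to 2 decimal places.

11.48 GiB

Audio: 232 kbps = 0.232 Mbps.
sports highlight package: 28.332 Mbps × 180 s = 5099.8 Mb
Twitch VOD: 3.732 Mbps × 16380 s = 61130.2 Mb
time-lapse clip: 10.882 Mbps × 206 s = 2241.7 Mb
screen recording: 5.522 Mbps × 337 s = 1860.9 Mb
lecture capture: 4.282 Mbps × 6600 s = 28261.2 Mb
Total: 98593.7 Mb = 12324.2 MB.
= 11.48 GiB.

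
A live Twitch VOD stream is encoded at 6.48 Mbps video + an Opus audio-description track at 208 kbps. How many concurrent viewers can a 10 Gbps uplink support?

Audio: 208 kbps = 0.208 Mbps.
Per-viewer media rate: 6.688 Mbps.
10 Gbps = 10,000 Mbps; 10,000 / 6.688 = 1495.22 → 1495 viewers.

1495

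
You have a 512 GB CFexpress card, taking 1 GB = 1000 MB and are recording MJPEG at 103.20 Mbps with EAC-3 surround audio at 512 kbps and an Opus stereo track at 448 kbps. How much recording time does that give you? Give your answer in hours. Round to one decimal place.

10.9 hours

Audio total: 512 + 448 = 960 kbps = 0.960 Mbps.
Total bitrate: 103.20 + 0.960 = 104.160 Mbps.
Capacity: 512 GB = 4,096,000 Mb.
Recording time: 4,096,000 / 104.160 = 39,324 s ≈ 10.9 hours.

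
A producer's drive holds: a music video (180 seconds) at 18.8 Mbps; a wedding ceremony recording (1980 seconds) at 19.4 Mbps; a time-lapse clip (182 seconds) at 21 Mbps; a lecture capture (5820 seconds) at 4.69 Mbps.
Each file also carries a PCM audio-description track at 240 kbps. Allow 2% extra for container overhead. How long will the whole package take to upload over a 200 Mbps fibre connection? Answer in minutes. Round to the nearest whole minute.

6 minutes

Audio: 240 kbps = 0.240 Mbps.
music video: 19.040 Mbps × 180 s × 1.02 = 3495.7 Mb
wedding ceremony recording: 19.640 Mbps × 1980 s × 1.02 = 39664.9 Mb
time-lapse clip: 21.240 Mbps × 182 s × 1.02 = 3943.0 Mb
lecture capture: 4.930 Mbps × 5820 s × 1.02 = 29266.5 Mb
Total: 76370.1 Mb = 9546.3 MB.
At 200 Mbps: 76370.1 / 200 = 382 s ≈ 6.36 minutes.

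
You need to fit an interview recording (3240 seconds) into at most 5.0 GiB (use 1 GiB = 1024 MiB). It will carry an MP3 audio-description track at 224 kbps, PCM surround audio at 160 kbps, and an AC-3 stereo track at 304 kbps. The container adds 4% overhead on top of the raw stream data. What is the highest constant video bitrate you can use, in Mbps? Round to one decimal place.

12.1 Mbps

Budget: 5.0 GiB = 42949.7 Mb.
Stream payload after overhead: 42949.7 / 1.04 = 41297.8 Mb.
Total bitrate budget: 41297.8 Mb / 3240 s = 12.746 Mbps.
Audio total: 224 + 160 + 304 = 688 kbps = 0.688 Mbps.
Video: 12.746 − 0.688 = 12.058 Mbps.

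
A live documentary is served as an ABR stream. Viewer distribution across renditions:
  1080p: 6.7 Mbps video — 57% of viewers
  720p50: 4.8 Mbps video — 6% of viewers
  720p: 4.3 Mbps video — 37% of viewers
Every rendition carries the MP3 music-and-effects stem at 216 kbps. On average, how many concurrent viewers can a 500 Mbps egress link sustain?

Audio: 216 kbps = 0.216 Mbps.
Average per-viewer bitrate: 0.57×6.916 + 0.06×5.016 + 0.37×4.516 = 5.914 Mbps.
500 Mbps = 500.0 Mbps; 500.0 / 5.914 = 84.55 → 84.

84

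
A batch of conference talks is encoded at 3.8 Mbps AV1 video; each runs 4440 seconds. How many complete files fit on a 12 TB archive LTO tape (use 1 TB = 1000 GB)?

Per item: 3.800 Mbps × 4440 s = 16,872 Mb = 2,109 MB.
Capacity: 12 TB = 96,000,000 Mb; 5689.90 items → 5689 complete.

5689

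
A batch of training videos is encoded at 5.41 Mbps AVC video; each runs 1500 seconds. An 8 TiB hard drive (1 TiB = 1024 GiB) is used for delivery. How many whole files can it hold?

Per item: 5.410 Mbps × 1500 s = 8,115 Mb = 1,014 MB.
Capacity: 8 TiB = 70,368,744 Mb; 8671.44 items → 8671 complete.

8671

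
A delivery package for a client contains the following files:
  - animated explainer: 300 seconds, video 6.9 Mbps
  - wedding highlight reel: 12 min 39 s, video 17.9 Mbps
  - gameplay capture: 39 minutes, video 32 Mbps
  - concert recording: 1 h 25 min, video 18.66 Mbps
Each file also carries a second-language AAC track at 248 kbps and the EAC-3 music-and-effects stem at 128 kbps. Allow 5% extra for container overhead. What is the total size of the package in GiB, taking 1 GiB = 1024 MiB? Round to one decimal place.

23.1 GiB

Audio total: 248 + 128 = 376 kbps = 0.376 Mbps.
animated explainer: 7.276 Mbps × 300 s × 1.05 = 2291.9 Mb
wedding highlight reel: 18.276 Mbps × 759 s × 1.05 = 14565.1 Mb
gameplay capture: 32.376 Mbps × 2340 s × 1.05 = 79547.8 Mb
concert recording: 19.036 Mbps × 5100 s × 1.05 = 101937.8 Mb
Total: 198342.6 Mb = 24792.8 MB.
= 23.09 GiB.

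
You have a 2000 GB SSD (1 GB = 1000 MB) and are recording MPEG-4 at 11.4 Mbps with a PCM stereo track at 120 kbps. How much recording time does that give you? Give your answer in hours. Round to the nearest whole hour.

386 hours

Audio: 120 kbps = 0.120 Mbps.
Total bitrate: 11.4 + 0.120 = 11.520 Mbps.
Capacity: 2000 GB = 16,000,000 Mb.
Recording time: 16,000,000 / 11.520 = 1,388,889 s ≈ 386 hours.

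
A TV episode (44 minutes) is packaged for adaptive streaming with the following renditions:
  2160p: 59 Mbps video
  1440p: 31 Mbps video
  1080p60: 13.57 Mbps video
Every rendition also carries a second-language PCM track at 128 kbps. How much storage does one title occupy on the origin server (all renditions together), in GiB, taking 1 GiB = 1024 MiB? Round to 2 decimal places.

31.95 GiB

44 min = 2640 s
Audio: 128 kbps = 0.128 Mbps.
Sum of rendition bitrates: (59+0.128) + (31+0.128) + (13.57+0.128) = 103.954 Mbps.
× 2640 s = 274,439 Mb = 34,305 MB = 31.95 GiB.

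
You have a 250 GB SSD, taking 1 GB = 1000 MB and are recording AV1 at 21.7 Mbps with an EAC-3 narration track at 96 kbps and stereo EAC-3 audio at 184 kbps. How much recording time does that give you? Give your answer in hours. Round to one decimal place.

25.3 hours

Audio total: 96 + 184 = 280 kbps = 0.280 Mbps.
Total bitrate: 21.7 + 0.280 = 21.980 Mbps.
Capacity: 250 GB = 2,000,000 Mb.
Recording time: 2,000,000 / 21.980 = 90,992 s ≈ 25.3 hours.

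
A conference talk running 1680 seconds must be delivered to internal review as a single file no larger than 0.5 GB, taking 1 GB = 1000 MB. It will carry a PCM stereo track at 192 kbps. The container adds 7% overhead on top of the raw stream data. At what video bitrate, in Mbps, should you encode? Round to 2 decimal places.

Budget: 0.5 GB = 4000.0 Mb.
Stream payload after overhead: 4000.0 / 1.07 = 3738.3 Mb.
Total bitrate budget: 3738.3 Mb / 1680 s = 2.225 Mbps.
Audio: 192 kbps = 0.192 Mbps.
Video: 2.225 − 0.192 = 2.033 Mbps.

2.03 Mbps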